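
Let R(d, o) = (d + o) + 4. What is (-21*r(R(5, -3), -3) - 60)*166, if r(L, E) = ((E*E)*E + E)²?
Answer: -3147360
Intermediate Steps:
R(d, o) = 4 + d + o
r(L, E) = (E + E³)² (r(L, E) = (E²*E + E)² = (E³ + E)² = (E + E³)²)
(-21*r(R(5, -3), -3) - 60)*166 = (-21*(-3)²*(1 + (-3)²)² - 60)*166 = (-189*(1 + 9)² - 60)*166 = (-189*10² - 60)*166 = (-189*100 - 60)*166 = (-21*900 - 60)*166 = (-18900 - 60)*166 = -18960*166 = -3147360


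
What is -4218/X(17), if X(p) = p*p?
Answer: -4218/289 ≈ -14.595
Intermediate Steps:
X(p) = p**2
-4218/X(17) = -4218/(17**2) = -4218/289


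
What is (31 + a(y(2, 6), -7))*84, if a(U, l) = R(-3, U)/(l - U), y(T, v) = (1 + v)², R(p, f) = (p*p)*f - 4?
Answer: 3897/2 ≈ 1948.5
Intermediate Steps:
R(p, f) = -4 + f*p² (R(p, f) = p²*f - 4 = f*p² - 4 = -4 + f*p²)
a(U, l) = (-4 + 9*U)/(l - U) (a(U, l) = (-4 + U*(-3)²)/(l - U) = (-4 + U*9)/(l - U) = (-4 + 9*U)/(l - U))
(31 + a(y(2, 6), -7))*84 = (31 + (4 - 9*(1 + 6)²)/((1 + 6)² - 1*(-7)))*84 = (31 + (4 - 9*7²)/(7² + 7))*84 = (31 + (4 - 9*49)/(49 + 7))*84 = (31 + (4 - 441)/56)*84 = (31 + (1/56)*(-437))*84 = (31 - 437/56)*84 = (1299/56)*84 = 3897/2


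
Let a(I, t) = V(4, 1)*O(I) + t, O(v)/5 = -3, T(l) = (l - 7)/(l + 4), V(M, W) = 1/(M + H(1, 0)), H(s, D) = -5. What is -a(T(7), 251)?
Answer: -266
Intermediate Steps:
V(M, W) = 1/(-5 + M) (V(M, W) = 1/(M - 5) = 1/(-5 + M))
T(l) = (-7 + l)/(4 + l)
O(v) = -15 (O(v) = 5*(-3) = -15)
a(I, t) = 15 + t (a(I, t) = -15/(-5 + 4) + t = -15/(-1) + t = -1*(-15) + t = 15 + t)
-a(T(7), 251) = -(15 + 251) = -1*266 = -266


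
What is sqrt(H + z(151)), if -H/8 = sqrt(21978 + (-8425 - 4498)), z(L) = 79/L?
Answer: sqrt(11929 - 182408*sqrt(9055))/151 ≈ 27.581*I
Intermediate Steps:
H = -8*sqrt(9055) (H = -8*sqrt(21978 + (-8425 - 4498)) = -8*sqrt(21978 - 12923) = -8*sqrt(9055) ≈ -761.26)
sqrt(H + z(151)) = sqrt(-8*sqrt(9055) + 79/151) = sqrt(79/151 - 8*sqrt(9055))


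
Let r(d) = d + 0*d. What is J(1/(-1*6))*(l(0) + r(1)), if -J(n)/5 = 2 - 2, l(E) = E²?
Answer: 0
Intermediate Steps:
r(d) = d (r(d) = d + 0 = d)
J(n) = 0 (J(n) = -5*(2 - 2) = -5*0 = 0)
J(1/(-1*6))*(l(0) + r(1)) = 0*(0² + 1) = 0*(0 + 1) = 0*1 = 0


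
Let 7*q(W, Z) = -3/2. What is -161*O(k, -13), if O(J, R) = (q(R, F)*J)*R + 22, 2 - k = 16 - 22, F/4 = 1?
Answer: -7130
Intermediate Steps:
F = 4 (F = 4*1 = 4)
q(W, Z) = -3/14 (q(W, Z) = (-3/2)/7 = (-3*1/2)/7 = (1/7)*(-3/2) = -3/14)
k = 8 (k = 2 - (16 - 22) = 2 - 1*(-6) = 2 + 6 = 8)
O(J, R) = 22 - 3*J*R/14 (O(J, R) = (-3*J/14)*R + 22 = -3*J*R/14 + 22 = 22 - 3*J*R/14)
-161*O(k, -13) = -161*(22 - 3/14*8*(-13)) = -161*(22 + 156/7) = -161*310/7 = -7130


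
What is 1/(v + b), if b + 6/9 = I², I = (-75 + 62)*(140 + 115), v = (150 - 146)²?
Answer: 3/32967721 ≈ 9.0998e-8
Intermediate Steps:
v = 16 (v = 4² = 16)
I = -3315 (I = -13*255 = -3315)
b = 32967673/3 (b = -⅔ + (-3315)² = -⅔ + 10989225 = 32967673/3 ≈ 1.0989e+7)
1/(v + b) = 1/(16 + 32967673/3) = 1/(32967721/3) = 3/32967721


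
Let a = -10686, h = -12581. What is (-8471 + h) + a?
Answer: -31738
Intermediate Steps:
(-8471 + h) + a = (-8471 - 12581) - 10686 = -21052 - 10686 = -31738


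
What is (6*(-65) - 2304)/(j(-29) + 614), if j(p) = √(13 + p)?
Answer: -413529/94253 + 2694*I/94253 ≈ -4.3874 + 0.028583*I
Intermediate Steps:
(6*(-65) - 2304)/(j(-29) + 614) = (6*(-65) - 2304)/(√(13 - 29) + 614) = (-390 - 2304)/(√(-16) + 614) = -2694/(4*I + 614) = -2694*(614 - 4*I)/377012 = -1347*(614 - 4*I)/188506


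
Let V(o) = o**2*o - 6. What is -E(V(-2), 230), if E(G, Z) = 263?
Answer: -263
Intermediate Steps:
V(o) = -6 + o**3 (V(o) = o**3 - 6 = -6 + o**3)
-E(V(-2), 230) = -1*263 = -263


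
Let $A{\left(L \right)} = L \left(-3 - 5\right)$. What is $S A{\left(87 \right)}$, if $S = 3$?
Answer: $-2088$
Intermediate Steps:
$A{\left(L \right)} = - 8 L$ ($A{\left(L \right)} = L \left(-8\right) = - 8 L$)
$S A{\left(87 \right)} = 3 \left(\left(-8\right) 87\right) = 3 \left(-696\right) = -2088$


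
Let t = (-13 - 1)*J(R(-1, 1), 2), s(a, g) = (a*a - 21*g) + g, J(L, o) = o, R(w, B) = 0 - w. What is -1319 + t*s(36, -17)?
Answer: -47127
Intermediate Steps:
R(w, B) = -w
s(a, g) = a**2 - 20*g (s(a, g) = (a**2 - 21*g) + g = a**2 - 20*g)
t = -28 (t = (-13 - 1)*2 = -14*2 = -28)
-1319 + t*s(36, -17) = -1319 - 28*(36**2 - 20*(-17)) = -1319 - 28*(1296 + 340) = -1319 - 28*1636 = -1319 - 45808 = -47127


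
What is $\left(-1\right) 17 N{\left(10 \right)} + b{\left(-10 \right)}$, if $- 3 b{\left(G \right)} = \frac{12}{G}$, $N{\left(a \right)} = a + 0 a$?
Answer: $- \frac{848}{5} \approx -169.6$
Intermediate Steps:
$N{\left(a \right)} = a$ ($N{\left(a \right)} = a + 0 = a$)
$b{\left(G \right)} = - \frac{4}{G}$ ($b{\left(G \right)} = - \frac{12 \frac{1}{G}}{3} = - \frac{4}{G}$)
$\left(-1\right) 17 N{\left(10 \right)} + b{\left(-10 \right)} = \left(-1\right) 17 \cdot 10 - \frac{4}{-10} = \left(-17\right) 10 - - \frac{2}{5} = -170 + \frac{2}{5} = - \frac{848}{5}$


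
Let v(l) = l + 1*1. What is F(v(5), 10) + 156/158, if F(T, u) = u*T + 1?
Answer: 4897/79 ≈ 61.987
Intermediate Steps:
v(l) = 1 + l (v(l) = l + 1 = 1 + l)
F(T, u) = 1 + T*u (F(T, u) = T*u + 1 = 1 + T*u)
F(v(5), 10) + 156/158 = (1 + (1 + 5)*10) + 156/158 = (1 + 6*10) + (1/158)*156 = (1 + 60) + 78/79 = 61 + 78/79 = 4897/79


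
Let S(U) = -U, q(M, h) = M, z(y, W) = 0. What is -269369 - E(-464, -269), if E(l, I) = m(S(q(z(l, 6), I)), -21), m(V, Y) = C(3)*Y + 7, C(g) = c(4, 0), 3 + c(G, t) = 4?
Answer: -269355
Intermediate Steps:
c(G, t) = 1 (c(G, t) = -3 + 4 = 1)
C(g) = 1
m(V, Y) = 7 + Y (m(V, Y) = 1*Y + 7 = Y + 7 = 7 + Y)
E(l, I) = -14 (E(l, I) = 7 - 21 = -14)
-269369 - E(-464, -269) = -269369 - 1*(-14) = -269369 + 14 = -269355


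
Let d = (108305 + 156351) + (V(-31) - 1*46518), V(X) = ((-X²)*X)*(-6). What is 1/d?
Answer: 1/39392 ≈ 2.5386e-5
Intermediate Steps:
V(X) = 6*X³ (V(X) = -X³*(-6) = 6*X³)
d = 39392 (d = (108305 + 156351) + (6*(-31)³ - 1*46518) = 264656 + (6*(-29791) - 46518) = 264656 + (-178746 - 46518) = 264656 - 225264 = 39392)
1/d = 1/39392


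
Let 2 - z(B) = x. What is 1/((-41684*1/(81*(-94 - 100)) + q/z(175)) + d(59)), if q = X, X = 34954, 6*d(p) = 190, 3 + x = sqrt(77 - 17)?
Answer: 10714828534965/76161598536490429 - 4315592044692*sqrt(15)/76161598536490429 ≈ -7.8772e-5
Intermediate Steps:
x = -3 + 2*sqrt(15) (x = -3 + sqrt(77 - 17) = -3 + sqrt(60) = -3 + 2*sqrt(15) ≈ 4.7460)
d(p) = 95/3 (d(p) = (1/6)*190 = 95/3)
z(B) = 5 - 2*sqrt(15) (z(B) = 2 - (-3 + 2*sqrt(15)) = 2 + (3 - 2*sqrt(15)) = 5 - 2*sqrt(15))
q = 34954
1/((-41684*1/(81*(-94 - 100)) + q/z(175)) + d(59)) = 1/((-41684*1/(81*(-94 - 100)) + 34954/(5 - 2*sqrt(15))) + 95/3) = 1/((-41684/(81*(-194)) + 34954/(5 - 2*sqrt(15))) + 95/3) = 1/((-41684/(-15714) + 34954/(5 - 2*sqrt(15))) + 95/3) = 1/((-41684*(-1/15714) + 34954/(5 - 2*sqrt(15))) + 95/3) = 1/((20842/7857 + 34954/(5 - 2*sqrt(15))) + 95/3) = 1/(269647/7857 + 34954/(5 - 2*sqrt(15)))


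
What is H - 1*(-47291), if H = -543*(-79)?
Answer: 90188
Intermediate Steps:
H = 42897
H - 1*(-47291) = 42897 - 1*(-47291) = 42897 + 47291 = 90188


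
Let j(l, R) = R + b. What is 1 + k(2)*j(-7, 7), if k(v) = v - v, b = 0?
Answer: 1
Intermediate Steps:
j(l, R) = R (j(l, R) = R + 0 = R)
k(v) = 0
1 + k(2)*j(-7, 7) = 1 + 0*7 = 1 + 0 = 1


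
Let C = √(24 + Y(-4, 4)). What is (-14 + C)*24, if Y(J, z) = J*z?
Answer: -336 + 48*√2 ≈ -268.12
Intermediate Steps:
C = 2*√2 (C = √(24 - 4*4) = √(24 - 16) = √8 = 2*√2 ≈ 2.8284)
(-14 + C)*24 = (-14 + 2*√2)*24 = -336 + 48*√2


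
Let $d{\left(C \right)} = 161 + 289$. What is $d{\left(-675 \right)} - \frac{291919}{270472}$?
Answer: $\frac{121420481}{270472} \approx 448.92$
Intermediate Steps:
$d{\left(C \right)} = 450$
$d{\left(-675 \right)} - \frac{291919}{270472} = 450 - \frac{291919}{270472} = \frac{121420481}{270472}$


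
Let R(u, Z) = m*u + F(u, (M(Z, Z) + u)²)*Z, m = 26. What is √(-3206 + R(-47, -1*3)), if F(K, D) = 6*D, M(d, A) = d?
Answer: 6*I*√1373 ≈ 222.32*I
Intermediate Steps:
R(u, Z) = 26*u + 6*Z*(Z + u)² (R(u, Z) = 26*u + (6*(Z + u)²)*Z = 26*u + 6*Z*(Z + u)²)
√(-3206 + R(-47, -1*3)) = √(-3206 + (26*(-47) + 6*(-1*3)*(-1*3 - 47)²)) = √(-3206 + (-1222 + 6*(-3)*(-3 - 47)²)) = √(-3206 + (-1222 + 6*(-3)*(-50)²)) = √(-3206 + (-1222 + 6*(-3)*2500)) = √(-3206 + (-1222 - 45000)) = √(-3206 - 46222) = √(-49428) = 6*I*√1373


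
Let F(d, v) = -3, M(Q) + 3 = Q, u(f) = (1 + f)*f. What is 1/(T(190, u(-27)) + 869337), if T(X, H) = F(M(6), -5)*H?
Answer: 1/867231 ≈ 1.1531e-6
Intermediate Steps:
u(f) = f*(1 + f)
M(Q) = -3 + Q
T(X, H) = -3*H
1/(T(190, u(-27)) + 869337) = 1/(-(-81)*(1 - 27) + 869337) = 1/(-(-81)*(-26) + 869337) = 1/(-3*702 + 869337) = 1/(-2106 + 869337) = 1/867231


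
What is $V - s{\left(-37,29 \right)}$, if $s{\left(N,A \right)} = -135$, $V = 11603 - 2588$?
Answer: $9150$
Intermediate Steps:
$V = 9015$ ($V = 11603 - 2588 = 9015$)
$V - s{\left(-37,29 \right)} = 9015 - -135 = 9015 + 135 = 9150$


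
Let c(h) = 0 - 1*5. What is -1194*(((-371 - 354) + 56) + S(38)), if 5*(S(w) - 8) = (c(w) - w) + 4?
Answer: 3992736/5 ≈ 7.9855e+5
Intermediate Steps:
c(h) = -5 (c(h) = 0 - 5 = -5)
S(w) = 39/5 - w/5 (S(w) = 8 + ((-5 - w) + 4)/5 = 8 + (-1 - w)/5 = 8 + (-1/5 - w/5) = 39/5 - w/5)
-1194*(((-371 - 354) + 56) + S(38)) = -1194*(((-371 - 354) + 56) + (39/5 - 1/5*38)) = -1194*((-725 + 56) + (39/5 - 38/5)) = -1194*(-669 + 1/5) = -1194*(-3344/5) = 3992736/5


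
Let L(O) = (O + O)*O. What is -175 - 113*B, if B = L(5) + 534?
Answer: -66167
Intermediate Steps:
L(O) = 2*O**2 (L(O) = (2*O)*O = 2*O**2)
B = 584 (B = 2*5**2 + 534 = 2*25 + 534 = 50 + 534 = 584)
-175 - 113*B = -175 - 113*584 = -175 - 65992 = -66167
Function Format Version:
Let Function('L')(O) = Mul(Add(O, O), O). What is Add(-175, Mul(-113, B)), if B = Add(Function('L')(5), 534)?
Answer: -66167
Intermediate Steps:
Function('L')(O) = Mul(2, Pow(O, 2)) (Function('L')(O) = Mul(Mul(2, O), O) = Mul(2, Pow(O, 2)))
B = 584 (B = Add(Mul(2, Pow(5, 2)), 534) = Add(Mul(2, 25), 534) = Add(50, 534) = 584)
Add(-175, Mul(-113, B)) = Add(-175, Mul(-113, 584)) = Add(-175, -65992) = -66167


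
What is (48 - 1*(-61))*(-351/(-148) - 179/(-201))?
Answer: 10577687/29748 ≈ 355.58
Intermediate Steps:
(48 - 1*(-61))*(-351/(-148) - 179/(-201)) = (48 + 61)*(-351*(-1/148) - 179*(-1/201)) = 109*(351/148 + 179/201) = 109*(97043/29748) = 10577687/29748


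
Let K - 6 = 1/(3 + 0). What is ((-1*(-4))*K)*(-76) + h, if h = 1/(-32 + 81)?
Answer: -283021/147 ≈ -1925.3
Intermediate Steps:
K = 19/3 (K = 6 + 1/(3 + 0) = 6 + 1/3 = 6 + ⅓ = 19/3 ≈ 6.3333)
h = 1/49 ≈ 0.020408
((-1*(-4))*K)*(-76) + h = (-1*(-4)*(19/3))*(-76) + 1/49 = (4*(19/3))*(-76) + 1/49 = (76/3)*(-76) + 1/49 = -5776/3 + 1/49 = -283021/147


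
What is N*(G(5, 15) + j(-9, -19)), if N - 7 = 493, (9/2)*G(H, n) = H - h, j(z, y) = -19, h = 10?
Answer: -90500/9 ≈ -10056.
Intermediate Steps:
G(H, n) = -20/9 + 2*H/9 (G(H, n) = 2*(H - 1*10)/9 = 2*(H - 10)/9 = 2*(-10 + H)/9 = -20/9 + 2*H/9)
N = 500 (N = 7 + 493 = 500)
N*(G(5, 15) + j(-9, -19)) = 500*((-20/9 + (2/9)*5) - 19) = 500*((-20/9 + 10/9) - 19) = 500*(-10/9 - 19) = 500*(-181/9) = -90500/9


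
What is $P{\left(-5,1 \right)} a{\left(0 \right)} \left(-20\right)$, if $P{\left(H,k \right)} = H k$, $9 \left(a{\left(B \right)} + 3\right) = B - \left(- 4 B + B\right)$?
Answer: $-300$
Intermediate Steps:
$a{\left(B \right)} = -3 + \frac{4 B}{9}$ ($a{\left(B \right)} = -3 + \frac{B - \left(- 4 B + B\right)}{9} = -3 + \frac{B - - 3 B}{9} = -3 + \frac{B + 3 B}{9} = -3 + \frac{4 B}{9}$)
$P{\left(-5,1 \right)} a{\left(0 \right)} \left(-20\right) = \left(-5\right) 1 \left(-3 + \frac{4}{9} \cdot 0\right) \left(-20\right) = - 5 \left(-3 + 0\right) \left(-20\right) = \left(-5\right) \left(-3\right) \left(-20\right) = 15 \left(-20\right) = -300$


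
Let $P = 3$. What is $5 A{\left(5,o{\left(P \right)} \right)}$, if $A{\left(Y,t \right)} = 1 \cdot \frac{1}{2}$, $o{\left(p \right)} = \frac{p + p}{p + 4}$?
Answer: $\frac{5}{2} \approx 2.5$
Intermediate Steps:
$o{\left(p \right)} = \frac{2 p}{4 + p}$
$A{\left(Y,t \right)} = \frac{1}{2}$ ($A{\left(Y,t \right)} = 1 \cdot \frac{1}{2} = \frac{1}{2}$)
$5 A{\left(5,o{\left(P \right)} \right)} = 5 \cdot \frac{1}{2} = \frac{5}{2}$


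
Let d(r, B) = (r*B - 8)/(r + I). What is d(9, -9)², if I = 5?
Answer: 7921/196 ≈ 40.413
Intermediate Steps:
d(r, B) = (-8 + B*r)/(5 + r) (d(r, B) = (r*B - 8)/(r + 5) = (B*r - 8)/(5 + r) = (-8 + B*r)/(5 + r))
d(9, -9)² = ((-8 - 9*9)/(5 + 9))² = ((-8 - 81)/14)² = ((1/14)*(-89))² = (-89/14)² = 7921/196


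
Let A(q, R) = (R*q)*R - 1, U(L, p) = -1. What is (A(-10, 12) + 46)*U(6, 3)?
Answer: 1395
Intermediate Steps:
A(q, R) = -1 + q*R² (A(q, R) = q*R² - 1 = -1 + q*R²)
(A(-10, 12) + 46)*U(6, 3) = ((-1 - 10*12²) + 46)*(-1) = ((-1 - 10*144) + 46)*(-1) = ((-1 - 1440) + 46)*(-1) = (-1441 + 46)*(-1) = -1395*(-1) = 1395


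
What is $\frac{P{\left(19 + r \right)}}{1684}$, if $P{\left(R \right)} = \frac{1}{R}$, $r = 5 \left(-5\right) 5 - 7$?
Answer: $- \frac{1}{190292} \approx -5.2551 \cdot 10^{-6}$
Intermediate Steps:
$r = -132$ ($r = \left(-25\right) 5 - 7 = -125 - 7 = -132$)
$\frac{P{\left(19 + r \right)}}{1684} = \frac{1}{\left(19 - 132\right) 1684} = \frac{1}{-113} \cdot \frac{1}{1684} = \left(- \frac{1}{113}\right) \frac{1}{1684} = - \frac{1}{190292}$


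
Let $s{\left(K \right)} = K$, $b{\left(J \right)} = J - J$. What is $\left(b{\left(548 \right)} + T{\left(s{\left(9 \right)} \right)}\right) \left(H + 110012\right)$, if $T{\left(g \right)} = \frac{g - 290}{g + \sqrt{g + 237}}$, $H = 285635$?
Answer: $\frac{333530421}{55} - \frac{111176807 \sqrt{246}}{165} \approx -4.5039 \cdot 10^{6}$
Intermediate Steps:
$b{\left(J \right)} = 0$
$T{\left(g \right)} = \frac{-290 + g}{g + \sqrt{237 + g}}$
$\left(b{\left(548 \right)} + T{\left(s{\left(9 \right)} \right)}\right) \left(H + 110012\right) = \left(0 + \frac{-290 + 9}{9 + \sqrt{237 + 9}}\right) \left(285635 + 110012\right) = \left(0 + \frac{1}{9 + \sqrt{246}} \left(-281\right)\right) 395647 = \left(0 - \frac{281}{9 + \sqrt{246}}\right) 395647 = - \frac{281}{9 + \sqrt{246}} \cdot 395647 = - \frac{111176807}{9 + \sqrt{246}}$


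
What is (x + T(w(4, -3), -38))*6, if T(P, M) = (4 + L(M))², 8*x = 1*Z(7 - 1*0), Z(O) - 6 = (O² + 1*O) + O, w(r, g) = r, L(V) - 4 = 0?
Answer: 1743/4 ≈ 435.75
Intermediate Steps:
L(V) = 4 (L(V) = 4 + 0 = 4)
Z(O) = 6 + O² + 2*O (Z(O) = 6 + ((O² + 1*O) + O) = 6 + ((O² + O) + O) = 6 + ((O + O²) + O) = 6 + (O² + 2*O) = 6 + O² + 2*O)
x = 69/8 (x = (1*(6 + (7 - 1*0)² + 2*(7 - 1*0)))/8 = (1*(6 + (7 + 0)² + 2*(7 + 0)))/8 = (1*(6 + 7² + 2*7))/8 = (1*(6 + 49 + 14))/8 = (1*69)/8 = (⅛)*69 = 69/8 ≈ 8.6250)
T(P, M) = 64 (T(P, M) = (4 + 4)² = 8² = 64)
(x + T(w(4, -3), -38))*6 = (69/8 + 64)*6 = (581/8)*6 = 1743/4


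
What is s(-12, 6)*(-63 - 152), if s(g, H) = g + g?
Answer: 5160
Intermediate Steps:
s(g, H) = 2*g
s(-12, 6)*(-63 - 152) = (2*(-12))*(-63 - 152) = -24*(-215) = 5160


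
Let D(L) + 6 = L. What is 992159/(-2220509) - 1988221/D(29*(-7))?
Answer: 4414655263258/464086381 ≈ 9512.6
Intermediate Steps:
D(L) = -6 + L
992159/(-2220509) - 1988221/D(29*(-7)) = 992159/(-2220509) - 1988221/(-6 + 29*(-7)) = 992159*(-1/2220509) - 1988221/(-6 - 203) = -992159/2220509 - 1988221/(-209) = -992159/2220509 - 1988221*(-1/209) = -992159/2220509 + 1988221/209 = 4414655263258/464086381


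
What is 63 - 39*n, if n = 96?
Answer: -3681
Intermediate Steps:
63 - 39*n = 63 - 39*96 = 63 - 3744 = -3681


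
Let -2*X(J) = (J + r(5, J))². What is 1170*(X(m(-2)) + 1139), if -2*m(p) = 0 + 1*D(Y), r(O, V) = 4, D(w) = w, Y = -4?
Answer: 1311570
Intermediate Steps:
m(p) = 2 (m(p) = -(0 + 1*(-4))/2 = -(0 - 4)/2 = -½*(-4) = 2)
X(J) = -(4 + J)²/2 (X(J) = -(J + 4)²/2 = -(4 + J)²/2)
1170*(X(m(-2)) + 1139) = 1170*(-(4 + 2)²/2 + 1139) = 1170*(-½*6² + 1139) = 1170*(-½*36 + 1139) = 1170*(-18 + 1139) = 1170*1121 = 1311570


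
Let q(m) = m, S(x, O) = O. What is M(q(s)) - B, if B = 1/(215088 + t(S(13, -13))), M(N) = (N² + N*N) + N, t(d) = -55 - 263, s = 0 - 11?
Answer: 49611869/214770 ≈ 231.00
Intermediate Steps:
s = -11
t(d) = -318
M(N) = N + 2*N² (M(N) = (N² + N²) + N = 2*N² + N = N + 2*N²)
B = 1/214770 (B = 1/(215088 - 318) = 1/214770 ≈ 4.6561e-6)
M(q(s)) - B = -11*(1 + 2*(-11)) - 1*1/214770 = -11*(1 - 22) - 1/214770 = -11*(-21) - 1/214770 = 231 - 1/214770 = 49611869/214770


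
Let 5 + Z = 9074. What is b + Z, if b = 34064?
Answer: 43133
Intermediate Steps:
Z = 9069 (Z = -5 + 9074 = 9069)
b + Z = 34064 + 9069 = 43133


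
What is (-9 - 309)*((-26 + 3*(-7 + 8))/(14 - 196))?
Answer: -3657/91 ≈ -40.187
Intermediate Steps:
(-9 - 309)*((-26 + 3*(-7 + 8))/(14 - 196)) = -318*(-26 + 3*1)/(-182) = -318*(-26 + 3)*(-1)/182 = -(-7314)*(-1)/182 = -318*23/182 = -3657/91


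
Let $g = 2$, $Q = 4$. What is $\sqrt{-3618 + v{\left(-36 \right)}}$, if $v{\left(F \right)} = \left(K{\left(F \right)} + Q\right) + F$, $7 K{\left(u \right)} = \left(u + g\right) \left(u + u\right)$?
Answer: $\frac{i \sqrt{161714}}{7} \approx 57.448 i$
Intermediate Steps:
$K{\left(u \right)} = \frac{2 u \left(2 + u\right)}{7}$ ($K{\left(u \right)} = \frac{\left(u + 2\right) \left(u + u\right)}{7} = \frac{\left(2 + u\right) 2 u}{7} = \frac{2 u \left(2 + u\right)}{7}$)
$v{\left(F \right)} = 4 + F + \frac{2 F \left(2 + F\right)}{7}$ ($v{\left(F \right)} = \left(\frac{2 F \left(2 + F\right)}{7} + 4\right) + F = \left(4 + \frac{2 F \left(2 + F\right)}{7}\right) + F = 4 + F + \frac{2 F \left(2 + F\right)}{7}$)
$\sqrt{-3618 + v{\left(-36 \right)}} = \sqrt{-3618 + \left(4 + \frac{2 \left(-36\right)^{2}}{7} + \frac{11}{7} \left(-36\right)\right)} = \sqrt{-3618 + \left(4 + \frac{2}{7} \cdot 1296 - \frac{396}{7}\right)} = \sqrt{-3618 + \left(4 + \frac{2592}{7} - \frac{396}{7}\right)} = \sqrt{-3618 + \frac{2224}{7}} = \sqrt{- \frac{23102}{7}} = \frac{i \sqrt{161714}}{7}$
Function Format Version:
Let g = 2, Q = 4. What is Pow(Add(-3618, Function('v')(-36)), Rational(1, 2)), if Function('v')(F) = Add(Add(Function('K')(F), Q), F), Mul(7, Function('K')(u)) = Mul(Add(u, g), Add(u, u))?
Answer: Mul(Rational(1, 7), I, Pow(161714, Rational(1, 2))) ≈ Mul(57.448, I)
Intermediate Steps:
Function('K')(u) = Mul(Rational(2, 7), u, Add(2, u)) (Function('K')(u) = Mul(Rational(1, 7), Mul(Add(u, 2), Add(u, u))) = Mul(Rational(1, 7), Mul(Add(2, u), Mul(2, u))) = Mul(Rational(1, 7), Mul(2, u, Add(2, u))) = Mul(Rational(2, 7), u, Add(2, u)))
Function('v')(F) = Add(4, F, Mul(Rational(2, 7), F, Add(2, F))) (Function('v')(F) = Add(Add(Mul(Rational(2, 7), F, Add(2, F)), 4), F) = Add(Add(4, Mul(Rational(2, 7), F, Add(2, F))), F) = Add(4, F, Mul(Rational(2, 7), F, Add(2, F))))
Pow(Add(-3618, Function('v')(-36)), Rational(1, 2)) = Pow(Add(-3618, Add(4, Mul(Rational(2, 7), Pow(-36, 2)), Mul(Rational(11, 7), -36))), Rational(1, 2)) = Pow(Add(-3618, Add(4, Mul(Rational(2, 7), 1296), Rational(-396, 7))), Rational(1, 2)) = Pow(Add(-3618, Add(4, Rational(2592, 7), Rational(-396, 7))), Rational(1, 2)) = Pow(Add(-3618, Rational(2224, 7)), Rational(1, 2)) = Pow(Rational(-23102, 7), Rational(1, 2)) = Mul(Rational(1, 7), I, Pow(161714, Rational(1, 2)))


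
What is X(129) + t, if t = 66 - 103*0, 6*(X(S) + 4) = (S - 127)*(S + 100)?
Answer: 415/3 ≈ 138.33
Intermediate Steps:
X(S) = -4 + (-127 + S)*(100 + S)/6 (X(S) = -4 + ((S - 127)*(S + 100))/6 = -4 + ((-127 + S)*(100 + S))/6 = -4 + (-127 + S)*(100 + S)/6)
t = 66 (t = 66 + 0 = 66)
X(129) + t = (-6362/3 - 9/2*129 + (⅙)*129²) + 66 = (-6362/3 - 1161/2 + (⅙)*16641) + 66 = (-6362/3 - 1161/2 + 5547/2) + 66 = 217/3 + 66 = 415/3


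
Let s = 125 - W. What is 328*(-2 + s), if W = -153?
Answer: 90528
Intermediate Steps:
s = 278 (s = 125 - 1*(-153) = 125 + 153 = 278)
328*(-2 + s) = 328*(-2 + 278) = 328*276 = 90528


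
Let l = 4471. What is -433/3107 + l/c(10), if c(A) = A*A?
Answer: 13848097/310700 ≈ 44.571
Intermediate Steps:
c(A) = A²
-433/3107 + l/c(10) = -433/3107 + 4471/(10²) = -433*1/3107 + 4471/100 = -433/3107 + 4471*(1/100) = -433/3107 + 4471/100 = 13848097/310700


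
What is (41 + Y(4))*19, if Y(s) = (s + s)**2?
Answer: 1995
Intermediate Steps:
Y(s) = 4*s**2 (Y(s) = (2*s)**2 = 4*s**2)
(41 + Y(4))*19 = (41 + 4*4**2)*19 = (41 + 4*16)*19 = (41 + 64)*19 = 105*19 = 1995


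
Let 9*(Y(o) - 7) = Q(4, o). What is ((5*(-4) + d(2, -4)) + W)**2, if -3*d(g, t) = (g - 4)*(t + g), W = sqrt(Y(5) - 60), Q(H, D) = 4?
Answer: (64 - I*sqrt(473))**2/9 ≈ 402.56 - 309.31*I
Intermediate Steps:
Y(o) = 67/9 (Y(o) = 7 + (1/9)*4 = 7 + 4/9 = 67/9)
W = I*sqrt(473)/3 (W = sqrt(67/9 - 60) = sqrt(-473/9) = I*sqrt(473)/3 ≈ 7.2495*I)
d(g, t) = -(-4 + g)*(g + t)/3 (d(g, t) = -(g - 4)*(t + g)/3 = -(-4 + g)*(g + t)/3)
((5*(-4) + d(2, -4)) + W)**2 = ((5*(-4) + (-1/3*2**2 + (4/3)*2 + (4/3)*(-4) - 1/3*2*(-4))) + I*sqrt(473)/3)**2 = ((-20 + (-1/3*4 + 8/3 - 16/3 + 8/3)) + I*sqrt(473)/3)**2 = ((-20 + (-4/3 + 8/3 - 16/3 + 8/3)) + I*sqrt(473)/3)**2 = ((-20 - 4/3) + I*sqrt(473)/3)**2 = (-64/3 + I*sqrt(473)/3)**2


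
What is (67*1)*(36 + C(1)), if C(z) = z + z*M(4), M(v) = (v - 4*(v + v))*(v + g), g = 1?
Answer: -6901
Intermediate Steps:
M(v) = -7*v*(1 + v) (M(v) = (v - 4*(v + v))*(v + 1) = (v - 8*v)*(1 + v) = (-7*v)*(1 + v) = -7*v*(1 + v))
C(z) = -139*z (C(z) = z + z*(-7*4*(1 + 4)) = z + z*(-7*4*5) = z + z*(-140) = z - 140*z = -139*z)
(67*1)*(36 + C(1)) = (67*1)*(36 - 139*1) = 67*(36 - 139) = 67*(-103) = -6901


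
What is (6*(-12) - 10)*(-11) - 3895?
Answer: -2993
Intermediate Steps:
(6*(-12) - 10)*(-11) - 3895 = (-72 - 10)*(-11) - 3895 = -82*(-11) - 3895 = 902 - 3895 = -2993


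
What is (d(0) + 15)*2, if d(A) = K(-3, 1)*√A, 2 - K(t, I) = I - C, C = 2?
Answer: 30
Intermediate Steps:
K(t, I) = 4 - I (K(t, I) = 2 - (I - 1*2) = 2 - (I - 2) = 2 - (-2 + I) = 2 + (2 - I) = 4 - I)
d(A) = 3*√A (d(A) = (4 - 1*1)*√A = (4 - 1)*√A = 3*√A)
(d(0) + 15)*2 = (3*√0 + 15)*2 = (3*0 + 15)*2 = (0 + 15)*2 = 15*2 = 30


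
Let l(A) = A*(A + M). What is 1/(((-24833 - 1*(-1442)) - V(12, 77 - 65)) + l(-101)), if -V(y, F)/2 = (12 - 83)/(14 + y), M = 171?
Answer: -13/396064 ≈ -3.2823e-5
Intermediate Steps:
l(A) = A*(171 + A) (l(A) = A*(A + 171) = A*(171 + A))
V(y, F) = 142/(14 + y) (V(y, F) = -2*(12 - 83)/(14 + y) = -(-142)/(14 + y) = 142/(14 + y))
1/(((-24833 - 1*(-1442)) - V(12, 77 - 65)) + l(-101)) = 1/(((-24833 - 1*(-1442)) - 142/(14 + 12)) - 101*(171 - 101)) = 1/(((-24833 + 1442) - 142/26) - 101*70) = 1/((-23391 - 142/26) - 7070) = 1/((-23391 - 1*71/13) - 7070) = 1/((-23391 - 71/13) - 7070) = 1/(-304154/13 - 7070) = 1/(-396064/13) = -13/396064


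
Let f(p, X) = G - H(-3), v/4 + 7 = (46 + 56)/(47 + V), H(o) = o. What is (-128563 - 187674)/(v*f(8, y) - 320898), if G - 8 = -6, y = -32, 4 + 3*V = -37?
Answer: 1581185/1604884 ≈ 0.98523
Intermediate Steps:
V = -41/3 (V = -4/3 + (1/3)*(-37) = -4/3 - 37/3 = -41/3 ≈ -13.667)
G = 2 (G = 8 - 6 = 2)
v = -394/25 (v = -28 + 4*((46 + 56)/(47 - 41/3)) = -28 + 4*(102/(100/3)) = -28 + 4*(102*(3/100)) = -28 + 4*(153/50) = -28 + 306/25 = -394/25 ≈ -15.760)
f(p, X) = 5 (f(p, X) = 2 - 1*(-3) = 2 + 3 = 5)
(-128563 - 187674)/(v*f(8, y) - 320898) = (-128563 - 187674)/(-394/25*5 - 320898) = -316237/(-394/5 - 320898) = -316237/(-1604884/5) = -316237*(-5/1604884) = 1581185/1604884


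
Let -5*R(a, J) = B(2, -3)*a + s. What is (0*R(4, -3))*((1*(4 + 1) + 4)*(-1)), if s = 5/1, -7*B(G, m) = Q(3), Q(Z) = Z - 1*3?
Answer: 0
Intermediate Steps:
Q(Z) = -3 + Z (Q(Z) = Z - 3 = -3 + Z)
B(G, m) = 0 (B(G, m) = -(-3 + 3)/7 = -1/7*0 = 0)
s = 5 (s = 5*1 = 5)
R(a, J) = -1 (R(a, J) = -(0*a + 5)/5 = -(0 + 5)/5 = -1/5*5 = -1)
(0*R(4, -3))*((1*(4 + 1) + 4)*(-1)) = (0*(-1))*((1*(4 + 1) + 4)*(-1)) = 0*((1*5 + 4)*(-1)) = 0*((5 + 4)*(-1)) = 0*(9*(-1)) = 0*(-9) = 0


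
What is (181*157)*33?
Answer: 937761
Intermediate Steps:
(181*157)*33 = 28417*33 = 937761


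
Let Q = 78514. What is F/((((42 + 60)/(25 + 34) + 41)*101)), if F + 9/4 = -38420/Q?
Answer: -25379027/39982626388 ≈ -0.00063475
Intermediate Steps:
F = -430153/157028 (F = -9/4 - 38420/78514 = -9/4 - 38420*1/78514 = -9/4 - 19210/39257 = -430153/157028 ≈ -2.7393)
F/((((42 + 60)/(25 + 34) + 41)*101)) = -430153*1/(101*((42 + 60)/(25 + 34) + 41))/157028 = -430153*1/(101*(102/59 + 41))/157028 = -430153/(157028*((2521/59)*101)) = -430153/(157028*254621/59) = -430153/157028*59/254621 = -25379027/39982626388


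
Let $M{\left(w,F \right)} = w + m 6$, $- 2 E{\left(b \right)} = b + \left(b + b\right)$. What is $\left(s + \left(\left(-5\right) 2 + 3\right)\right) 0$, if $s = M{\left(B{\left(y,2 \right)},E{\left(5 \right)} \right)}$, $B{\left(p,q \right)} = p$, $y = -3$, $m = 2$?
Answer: $0$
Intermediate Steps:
$E{\left(b \right)} = - \frac{3 b}{2}$ ($E{\left(b \right)} = - \frac{b + \left(b + b\right)}{2} = - \frac{b + 2 b}{2} = - \frac{3 b}{2}$)
$M{\left(w,F \right)} = 12 + w$ ($M{\left(w,F \right)} = w + 2 \cdot 6 = w + 12 = 12 + w$)
$s = 9$ ($s = 12 - 3 = 9$)
$\left(s + \left(\left(-5\right) 2 + 3\right)\right) 0 = \left(9 + \left(\left(-5\right) 2 + 3\right)\right) 0 = \left(9 + \left(-10 + 3\right)\right) 0 = \left(9 - 7\right) 0 = 2 \cdot 0 = 0$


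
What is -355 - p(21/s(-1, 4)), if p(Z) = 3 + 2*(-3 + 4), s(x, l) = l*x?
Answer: -360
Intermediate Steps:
p(Z) = 5 (p(Z) = 3 + 2*1 = 3 + 2 = 5)
-355 - p(21/s(-1, 4)) = -355 - 1*5 = -355 - 5 = -360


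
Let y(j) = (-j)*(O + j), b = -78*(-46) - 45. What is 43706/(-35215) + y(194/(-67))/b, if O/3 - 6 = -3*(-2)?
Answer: -679970524282/560077918305 ≈ -1.2141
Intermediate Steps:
O = 36 (O = 18 + 3*(-3*(-2)) = 18 + 3*6 = 18 + 18 = 36)
b = 3543 (b = 3588 - 45 = 3543)
y(j) = -j*(36 + j) (y(j) = (-j)*(36 + j) = -j*(36 + j))
43706/(-35215) + y(194/(-67))/b = 43706/(-35215) - 194/(-67)*(36 + 194/(-67))/3543 = 43706*(-1/35215) - 194*(-1/67)*(36 + 194*(-1/67))*(1/3543) = -43706/35215 - 1*(-194/67)*(36 - 194/67)*(1/3543) = -43706/35215 - 1*(-194/67)*2218/67*(1/3543) = -43706/35215 + (430292/4489)*(1/3543) = -43706/35215 + 430292/15904527 = -679970524282/560077918305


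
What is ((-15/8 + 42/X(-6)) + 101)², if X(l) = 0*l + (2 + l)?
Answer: 502681/64 ≈ 7854.4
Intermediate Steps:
X(l) = 2 + l (X(l) = 0 + (2 + l) = 2 + l)
((-15/8 + 42/X(-6)) + 101)² = ((-15/8 + 42/(2 - 6)) + 101)² = ((-15*⅛ + 42/(-4)) + 101)² = ((-15/8 + 42*(-¼)) + 101)² = ((-15/8 - 21/2) + 101)² = (-99/8 + 101)² = (709/8)² = 502681/64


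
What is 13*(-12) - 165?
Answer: -321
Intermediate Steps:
13*(-12) - 165 = -156 - 165 = -321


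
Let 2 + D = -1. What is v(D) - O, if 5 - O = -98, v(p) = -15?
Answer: -118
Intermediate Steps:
D = -3 (D = -2 - 1 = -3)
O = 103 (O = 5 - 1*(-98) = 5 + 98 = 103)
v(D) - O = -15 - 1*103 = -15 - 103 = -118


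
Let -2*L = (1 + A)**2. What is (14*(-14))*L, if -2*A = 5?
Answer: 441/2 ≈ 220.50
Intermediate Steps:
A = -5/2 (A = -1/2*5 = -5/2 ≈ -2.5000)
L = -9/8 (L = -(1 - 5/2)**2/2 = -(-3/2)**2/2 = -1/2*9/4 = -9/8 ≈ -1.1250)
(14*(-14))*L = (14*(-14))*(-9/8) = -196*(-9/8) = 441/2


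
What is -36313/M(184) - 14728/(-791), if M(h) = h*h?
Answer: 67129655/3825728 ≈ 17.547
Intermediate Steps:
M(h) = h**2
-36313/M(184) - 14728/(-791) = -36313/(184**2) - 14728/(-791) = -36313/33856 - 14728*(-1/791) = -36313*1/33856 + 2104/113 = -36313/33856 + 2104/113 = 67129655/3825728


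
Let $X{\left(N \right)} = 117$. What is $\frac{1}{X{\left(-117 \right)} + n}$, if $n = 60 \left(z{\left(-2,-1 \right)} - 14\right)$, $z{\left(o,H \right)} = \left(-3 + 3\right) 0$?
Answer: $- \frac{1}{723} \approx -0.0013831$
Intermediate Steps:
$z{\left(o,H \right)} = 0$ ($z{\left(o,H \right)} = 0 \cdot 0 = 0$)
$n = -840$ ($n = 60 \left(0 - 14\right) = 60 \left(-14\right) = -840$)
$\frac{1}{X{\left(-117 \right)} + n} = \frac{1}{117 - 840} = \frac{1}{-723} = - \frac{1}{723}$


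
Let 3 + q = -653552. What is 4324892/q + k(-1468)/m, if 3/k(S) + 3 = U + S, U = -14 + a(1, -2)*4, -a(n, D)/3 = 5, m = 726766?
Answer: -323747999435727/48923099972390 ≈ -6.6175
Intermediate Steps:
q = -653555 (q = -3 - 653552 = -653555)
a(n, D) = -15 (a(n, D) = -3*5 = -15)
U = -74 (U = -14 - 15*4 = -14 - 60 = -74)
k(S) = 3/(-77 + S) (k(S) = 3/(-3 + (-74 + S)) = 3/(-77 + S))
4324892/q + k(-1468)/m = 4324892/(-653555) + (3/(-77 - 1468))/726766 = 4324892*(-1/653555) + (3/(-1545))*(1/726766) = -4324892/653555 + (3*(-1/1545))*(1/726766) = -4324892/653555 - 1/515*1/726766 = -4324892/653555 - 1/374284490 = -323747999435727/48923099972390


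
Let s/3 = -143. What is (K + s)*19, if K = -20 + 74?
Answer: -7125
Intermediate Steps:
K = 54
s = -429 (s = 3*(-143) = -429)
(K + s)*19 = (54 - 429)*19 = -375*19 = -7125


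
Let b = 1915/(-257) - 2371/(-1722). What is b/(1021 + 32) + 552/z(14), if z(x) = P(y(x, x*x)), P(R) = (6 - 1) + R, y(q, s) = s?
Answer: 6581969819/2401740558 ≈ 2.7405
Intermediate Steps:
P(R) = 5 + R
z(x) = 5 + x**2 (z(x) = 5 + x*x = 5 + x**2)
b = -2688283/442554 (b = 1915*(-1/257) - 2371*(-1/1722) = -1915/257 + 2371/1722 = -2688283/442554 ≈ -6.0745)
b/(1021 + 32) + 552/z(14) = -2688283/(442554*(1021 + 32)) + 552/(5 + 14**2) = -2688283/442554/1053 + 552/(5 + 196) = -2688283/442554*1/1053 + 552/201 = -206791/35846874 + 552*(1/201) = -206791/35846874 + 184/67 = 6581969819/2401740558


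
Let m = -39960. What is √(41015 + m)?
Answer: √1055 ≈ 32.481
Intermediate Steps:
√(41015 + m) = √(41015 - 39960) = √1055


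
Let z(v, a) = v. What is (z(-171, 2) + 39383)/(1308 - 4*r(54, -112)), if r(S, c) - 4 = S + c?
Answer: 9803/381 ≈ 25.730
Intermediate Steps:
r(S, c) = 4 + S + c (r(S, c) = 4 + (S + c) = 4 + S + c)
(z(-171, 2) + 39383)/(1308 - 4*r(54, -112)) = (-171 + 39383)/(1308 - 4*(4 + 54 - 112)) = 39212/(1308 - 4*(-54)) = 39212/(1308 + 216) = 39212/1524 = 39212*(1/1524) = 9803/381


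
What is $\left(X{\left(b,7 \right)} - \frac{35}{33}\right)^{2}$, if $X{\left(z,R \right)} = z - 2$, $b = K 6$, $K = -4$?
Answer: $\frac{797449}{1089} \approx 732.28$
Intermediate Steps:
$b = -24$ ($b = \left(-4\right) 6 = -24$)
$X{\left(z,R \right)} = -2 + z$
$\left(X{\left(b,7 \right)} - \frac{35}{33}\right)^{2} = \left(\left(-2 - 24\right) - \frac{35}{33}\right)^{2} = \left(-26 - \frac{35}{33}\right)^{2} = \left(- \frac{893}{33}\right)^{2} = \frac{797449}{1089}$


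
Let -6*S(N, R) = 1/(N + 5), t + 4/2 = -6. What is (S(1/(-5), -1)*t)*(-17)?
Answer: -85/18 ≈ -4.7222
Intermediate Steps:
t = -8 (t = -2 - 6 = -8)
S(N, R) = -1/(6*(5 + N)) (S(N, R) = -1/(6*(N + 5)) = -1/(6*(5 + N)))
(S(1/(-5), -1)*t)*(-17) = (-1/(30 + 6/(-5))*(-8))*(-17) = (-1/(30 + 6*(-⅕))*(-8))*(-17) = (-1/(30 - 6/5)*(-8))*(-17) = (-1/144/5*(-8))*(-17) = (-1*5/144*(-8))*(-17) = -5/144*(-8)*(-17) = (5/18)*(-17) = -85/18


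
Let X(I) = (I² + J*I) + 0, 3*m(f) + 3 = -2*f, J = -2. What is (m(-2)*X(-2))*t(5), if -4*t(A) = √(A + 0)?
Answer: -2*√5/3 ≈ -1.4907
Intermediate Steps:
m(f) = -1 - 2*f/3 (m(f) = -1 + (-2*f)/3 = -1 - 2*f/3)
t(A) = -√A/4 (t(A) = -√(A + 0)/4 = -√A/4)
X(I) = I² - 2*I (X(I) = (I² - 2*I) + 0 = I² - 2*I)
(m(-2)*X(-2))*t(5) = ((-1 - ⅔*(-2))*(-2*(-2 - 2)))*(-√5/4) = ((-1 + 4/3)*(-2*(-4)))*(-√5/4) = ((⅓)*8)*(-√5/4) = 8*(-√5/4)/3 = -2*√5/3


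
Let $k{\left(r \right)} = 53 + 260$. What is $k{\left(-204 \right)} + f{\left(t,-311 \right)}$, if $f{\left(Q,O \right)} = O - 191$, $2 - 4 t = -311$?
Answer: $-189$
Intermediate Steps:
$t = \frac{313}{4}$ ($t = \frac{1}{2} - - \frac{311}{4} = \frac{1}{2} + \frac{311}{4} = \frac{313}{4} \approx 78.25$)
$f{\left(Q,O \right)} = -191 + O$
$k{\left(r \right)} = 313$
$k{\left(-204 \right)} + f{\left(t,-311 \right)} = 313 - 502 = -189$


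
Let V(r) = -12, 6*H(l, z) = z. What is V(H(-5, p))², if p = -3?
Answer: 144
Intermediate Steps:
H(l, z) = z/6
V(H(-5, p))² = (-12)² = 144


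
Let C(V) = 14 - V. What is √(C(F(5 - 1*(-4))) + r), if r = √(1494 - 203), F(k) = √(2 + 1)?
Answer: √(14 + √1291 - √3) ≈ 6.9425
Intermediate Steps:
F(k) = √3
r = √1291 ≈ 35.930
√(C(F(5 - 1*(-4))) + r) = √((14 - √3) + √1291) = √(14 + √1291 - √3)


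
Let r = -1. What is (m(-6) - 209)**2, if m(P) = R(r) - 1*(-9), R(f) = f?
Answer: 40401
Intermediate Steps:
m(P) = 8 (m(P) = -1 - 1*(-9) = -1 + 9 = 8)
(m(-6) - 209)**2 = (8 - 209)**2 = (-201)**2 = 40401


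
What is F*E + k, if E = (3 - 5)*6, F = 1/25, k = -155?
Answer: -3887/25 ≈ -155.48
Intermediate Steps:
F = 1/25 ≈ 0.040000
E = -12 (E = -2*6 = -12)
F*E + k = (1/25)*(-12) - 155 = -12/25 - 155 = -3887/25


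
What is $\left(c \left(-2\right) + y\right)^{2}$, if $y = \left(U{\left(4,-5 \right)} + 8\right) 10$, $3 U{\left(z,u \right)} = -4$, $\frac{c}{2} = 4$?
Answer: $\frac{23104}{9} \approx 2567.1$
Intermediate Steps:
$c = 8$ ($c = 2 \cdot 4 = 8$)
$U{\left(z,u \right)} = - \frac{4}{3}$ ($U{\left(z,u \right)} = \frac{1}{3} \left(-4\right) = - \frac{4}{3}$)
$y = \frac{200}{3}$ ($y = \left(- \frac{4}{3} + 8\right) 10 = \frac{20}{3} \cdot 10 = \frac{200}{3} \approx 66.667$)
$\left(c \left(-2\right) + y\right)^{2} = \left(8 \left(-2\right) + \frac{200}{3}\right)^{2} = \left(-16 + \frac{200}{3}\right)^{2} = \left(\frac{152}{3}\right)^{2} = \frac{23104}{9}$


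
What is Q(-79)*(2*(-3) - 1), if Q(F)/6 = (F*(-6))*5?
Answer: -99540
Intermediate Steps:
Q(F) = -180*F (Q(F) = 6*((F*(-6))*5) = 6*(-6*F*5) = 6*(-30*F) = -180*F)
Q(-79)*(2*(-3) - 1) = (-180*(-79))*(2*(-3) - 1) = 14220*(-6 - 1) = 14220*(-7) = -99540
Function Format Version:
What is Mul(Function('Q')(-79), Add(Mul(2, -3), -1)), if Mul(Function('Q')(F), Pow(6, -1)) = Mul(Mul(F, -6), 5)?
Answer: -99540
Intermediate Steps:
Function('Q')(F) = Mul(-180, F) (Function('Q')(F) = Mul(6, Mul(Mul(F, -6), 5)) = Mul(6, Mul(Mul(-6, F), 5)) = Mul(6, Mul(-30, F)) = Mul(-180, F))
Mul(Function('Q')(-79), Add(Mul(2, -3), -1)) = Mul(Mul(-180, -79), Add(Mul(2, -3), -1)) = Mul(14220, Add(-6, -1)) = Mul(14220, -7) = -99540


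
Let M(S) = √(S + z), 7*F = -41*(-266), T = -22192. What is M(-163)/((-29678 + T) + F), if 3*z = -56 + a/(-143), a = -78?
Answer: -I*√197637/1660296 ≈ -0.00026776*I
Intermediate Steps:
F = 1558 (F = (-41*(-266))/7 = (⅐)*10906 = 1558)
z = -610/33 (z = (-56 - 78/(-143))/3 = (-56 - 78*(-1/143))/3 = (-56 + 6/11)/3 = (⅓)*(-610/11) = -610/33 ≈ -18.485)
M(S) = √(-610/33 + S) (M(S) = √(S - 610/33) = √(-610/33 + S))
M(-163)/((-29678 + T) + F) = (√(-20130 + 1089*(-163))/33)/((-29678 - 22192) + 1558) = (√(-20130 - 177507)/33)/(-51870 + 1558) = (√(-197637)/33)/(-50312) = ((I*√197637)/33)*(-1/50312) = (I*√197637/33)*(-1/50312) = -I*√197637/1660296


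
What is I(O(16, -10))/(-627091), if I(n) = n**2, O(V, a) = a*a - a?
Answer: -12100/627091 ≈ -0.019295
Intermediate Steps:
O(V, a) = a**2 - a
I(O(16, -10))/(-627091) = (-10*(-1 - 10))**2/(-627091) = (-10*(-11))**2*(-1/627091) = 110**2*(-1/627091) = 12100*(-1/627091) = -12100/627091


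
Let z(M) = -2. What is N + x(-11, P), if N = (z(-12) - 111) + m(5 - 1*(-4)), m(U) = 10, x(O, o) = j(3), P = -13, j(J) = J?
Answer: -100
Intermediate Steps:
x(O, o) = 3
N = -103 (N = (-2 - 111) + 10 = -113 + 10 = -103)
N + x(-11, P) = -103 + 3 = -100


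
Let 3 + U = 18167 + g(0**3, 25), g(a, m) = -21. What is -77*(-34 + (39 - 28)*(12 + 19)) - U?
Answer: -41782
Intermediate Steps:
U = 18143 (U = -3 + (18167 - 21) = -3 + 18146 = 18143)
-77*(-34 + (39 - 28)*(12 + 19)) - U = -77*(-34 + (39 - 28)*(12 + 19)) - 1*18143 = -77*(-34 + 11*31) - 18143 = -77*(-34 + 341) - 18143 = -77*307 - 18143 = -23639 - 18143 = -41782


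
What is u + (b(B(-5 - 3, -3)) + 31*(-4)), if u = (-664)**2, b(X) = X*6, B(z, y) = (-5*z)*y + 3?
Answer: 440070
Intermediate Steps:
B(z, y) = 3 - 5*y*z (B(z, y) = -5*y*z + 3 = 3 - 5*y*z)
b(X) = 6*X
u = 440896
u + (b(B(-5 - 3, -3)) + 31*(-4)) = 440896 + (6*(3 - 5*(-3)*(-5 - 3)) + 31*(-4)) = 440896 + (6*(3 - 5*(-3)*(-8)) - 124) = 440896 + (6*(3 - 120) - 124) = 440896 + (6*(-117) - 124) = 440896 + (-702 - 124) = 440896 - 826 = 440070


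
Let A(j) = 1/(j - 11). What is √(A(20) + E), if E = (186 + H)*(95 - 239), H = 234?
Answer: I*√544319/3 ≈ 245.93*I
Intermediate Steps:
A(j) = 1/(-11 + j)
E = -60480 (E = (186 + 234)*(95 - 239) = 420*(-144) = -60480)
√(A(20) + E) = √(1/(-11 + 20) - 60480) = √(1/9 - 60480) = √(⅑ - 60480) = √(-544319/9) = I*√544319/3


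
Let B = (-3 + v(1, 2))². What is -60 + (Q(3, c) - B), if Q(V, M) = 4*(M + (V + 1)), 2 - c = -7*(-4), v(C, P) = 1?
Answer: -152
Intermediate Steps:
c = -26 (c = 2 - (-7)*(-4) = 2 - 1*28 = 2 - 28 = -26)
Q(V, M) = 4 + 4*M + 4*V (Q(V, M) = 4*(M + (1 + V)) = 4*(1 + M + V) = 4 + 4*M + 4*V)
B = 4 (B = (-3 + 1)² = (-2)² = 4)
-60 + (Q(3, c) - B) = -60 + ((4 + 4*(-26) + 4*3) - 1*4) = -60 + ((4 - 104 + 12) - 4) = -60 + (-88 - 4) = -60 - 92 = -152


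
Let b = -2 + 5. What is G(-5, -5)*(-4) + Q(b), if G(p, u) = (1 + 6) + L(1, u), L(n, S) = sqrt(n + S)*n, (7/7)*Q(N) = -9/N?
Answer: -31 - 8*I ≈ -31.0 - 8.0*I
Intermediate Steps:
b = 3
Q(N) = -9/N
L(n, S) = n*sqrt(S + n) (L(n, S) = sqrt(S + n)*n = n*sqrt(S + n))
G(p, u) = 7 + sqrt(1 + u) (G(p, u) = (1 + 6) + 1*sqrt(u + 1) = 7 + 1*sqrt(1 + u) = 7 + sqrt(1 + u))
G(-5, -5)*(-4) + Q(b) = (7 + sqrt(1 - 5))*(-4) - 9/3 = (7 + sqrt(-4))*(-4) - 9*1/3 = (7 + 2*I)*(-4) - 3 = (-28 - 8*I) - 3 = -31 - 8*I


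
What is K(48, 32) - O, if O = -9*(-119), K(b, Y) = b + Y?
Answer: -991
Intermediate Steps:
K(b, Y) = Y + b
O = 1071
K(48, 32) - O = (32 + 48) - 1*1071 = 80 - 1071 = -991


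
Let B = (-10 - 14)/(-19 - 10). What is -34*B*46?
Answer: -37536/29 ≈ -1294.3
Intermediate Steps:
B = 24/29 (B = -24/(-29) = -24*(-1/29) = 24/29 ≈ 0.82759)
-34*B*46 = -34*24/29*46 = -816/29*46 = -37536/29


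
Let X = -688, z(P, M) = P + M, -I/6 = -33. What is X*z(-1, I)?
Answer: -135536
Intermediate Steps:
I = 198 (I = -6*(-33) = 198)
z(P, M) = M + P
X*z(-1, I) = -688*(198 - 1) = -688*197 = -135536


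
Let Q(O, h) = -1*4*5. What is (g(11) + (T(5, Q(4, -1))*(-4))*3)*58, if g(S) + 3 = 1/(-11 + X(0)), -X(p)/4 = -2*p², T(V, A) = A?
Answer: 151148/11 ≈ 13741.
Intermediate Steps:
Q(O, h) = -20 (Q(O, h) = -4*5 = -20)
X(p) = 8*p² (X(p) = -(-8)*p² = 8*p²)
g(S) = -34/11 (g(S) = -3 + 1/(-11 + 8*0²) = -3 + 1/(-11 + 8*0) = -3 + 1/(-11 + 0) = -3 + 1/(-11) = -3 - 1/11 = -34/11)
(g(11) + (T(5, Q(4, -1))*(-4))*3)*58 = (-34/11 - 20*(-4)*3)*58 = (-34/11 + 80*3)*58 = (-34/11 + 240)*58 = (2606/11)*58 = 151148/11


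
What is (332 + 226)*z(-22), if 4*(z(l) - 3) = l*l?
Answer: 69192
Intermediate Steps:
z(l) = 3 + l**2/4 (z(l) = 3 + (l*l)/4 = 3 + l**2/4)
(332 + 226)*z(-22) = (332 + 226)*(3 + (1/4)*(-22)**2) = 558*(3 + (1/4)*484) = 558*(3 + 121) = 558*124 = 69192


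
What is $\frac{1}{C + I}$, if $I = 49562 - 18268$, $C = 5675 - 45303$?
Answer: $- \frac{1}{8334} \approx -0.00011999$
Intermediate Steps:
$C = -39628$ ($C = 5675 - 45303 = -39628$)
$I = 31294$
$\frac{1}{C + I} = \frac{1}{-39628 + 31294} = \frac{1}{-8334} = - \frac{1}{8334}$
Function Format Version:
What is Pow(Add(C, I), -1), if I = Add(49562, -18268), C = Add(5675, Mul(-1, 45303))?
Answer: Rational(-1, 8334) ≈ -0.00011999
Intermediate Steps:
C = -39628 (C = Add(5675, -45303) = -39628)
I = 31294
Pow(Add(C, I), -1) = Pow(Add(-39628, 31294), -1) = Pow(-8334, -1) = Rational(-1, 8334)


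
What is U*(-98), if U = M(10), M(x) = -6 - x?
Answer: 1568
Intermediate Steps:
U = -16 (U = -6 - 1*10 = -6 - 10 = -16)
U*(-98) = -16*(-98) = 1568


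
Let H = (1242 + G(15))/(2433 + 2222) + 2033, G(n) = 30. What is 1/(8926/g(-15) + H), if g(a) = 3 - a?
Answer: 41895/105959248 ≈ 0.00039539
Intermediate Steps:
H = 9464887/4655 (H = (1242 + 30)/(2433 + 2222) + 2033 = 1272/4655 + 2033 = 9464887/4655 ≈ 2033.3)
1/(8926/g(-15) + H) = 1/(8926/(3 - 1*(-15)) + 9464887/4655) = 1/(8926/(3 + 15) + 9464887/4655) = 1/(8926/18 + 9464887/4655) = 1/(8926*(1/18) + 9464887/4655) = 1/(4463/9 + 9464887/4655) = 1/(105959248/41895) = 41895/105959248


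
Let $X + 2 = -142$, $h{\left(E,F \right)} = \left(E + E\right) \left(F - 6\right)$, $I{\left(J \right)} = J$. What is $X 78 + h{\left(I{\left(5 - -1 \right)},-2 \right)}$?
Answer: $-11328$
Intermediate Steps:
$h{\left(E,F \right)} = 2 E \left(-6 + F\right)$
$X = -144$ ($X = -2 - 142 = -144$)
$X 78 + h{\left(I{\left(5 - -1 \right)},-2 \right)} = \left(-144\right) 78 + 2 \left(5 - -1\right) \left(-6 - 2\right) = -11232 + 2 \left(5 + 1\right) \left(-8\right) = -11232 + 2 \cdot 6 \left(-8\right) = -11232 - 96 = -11328$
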